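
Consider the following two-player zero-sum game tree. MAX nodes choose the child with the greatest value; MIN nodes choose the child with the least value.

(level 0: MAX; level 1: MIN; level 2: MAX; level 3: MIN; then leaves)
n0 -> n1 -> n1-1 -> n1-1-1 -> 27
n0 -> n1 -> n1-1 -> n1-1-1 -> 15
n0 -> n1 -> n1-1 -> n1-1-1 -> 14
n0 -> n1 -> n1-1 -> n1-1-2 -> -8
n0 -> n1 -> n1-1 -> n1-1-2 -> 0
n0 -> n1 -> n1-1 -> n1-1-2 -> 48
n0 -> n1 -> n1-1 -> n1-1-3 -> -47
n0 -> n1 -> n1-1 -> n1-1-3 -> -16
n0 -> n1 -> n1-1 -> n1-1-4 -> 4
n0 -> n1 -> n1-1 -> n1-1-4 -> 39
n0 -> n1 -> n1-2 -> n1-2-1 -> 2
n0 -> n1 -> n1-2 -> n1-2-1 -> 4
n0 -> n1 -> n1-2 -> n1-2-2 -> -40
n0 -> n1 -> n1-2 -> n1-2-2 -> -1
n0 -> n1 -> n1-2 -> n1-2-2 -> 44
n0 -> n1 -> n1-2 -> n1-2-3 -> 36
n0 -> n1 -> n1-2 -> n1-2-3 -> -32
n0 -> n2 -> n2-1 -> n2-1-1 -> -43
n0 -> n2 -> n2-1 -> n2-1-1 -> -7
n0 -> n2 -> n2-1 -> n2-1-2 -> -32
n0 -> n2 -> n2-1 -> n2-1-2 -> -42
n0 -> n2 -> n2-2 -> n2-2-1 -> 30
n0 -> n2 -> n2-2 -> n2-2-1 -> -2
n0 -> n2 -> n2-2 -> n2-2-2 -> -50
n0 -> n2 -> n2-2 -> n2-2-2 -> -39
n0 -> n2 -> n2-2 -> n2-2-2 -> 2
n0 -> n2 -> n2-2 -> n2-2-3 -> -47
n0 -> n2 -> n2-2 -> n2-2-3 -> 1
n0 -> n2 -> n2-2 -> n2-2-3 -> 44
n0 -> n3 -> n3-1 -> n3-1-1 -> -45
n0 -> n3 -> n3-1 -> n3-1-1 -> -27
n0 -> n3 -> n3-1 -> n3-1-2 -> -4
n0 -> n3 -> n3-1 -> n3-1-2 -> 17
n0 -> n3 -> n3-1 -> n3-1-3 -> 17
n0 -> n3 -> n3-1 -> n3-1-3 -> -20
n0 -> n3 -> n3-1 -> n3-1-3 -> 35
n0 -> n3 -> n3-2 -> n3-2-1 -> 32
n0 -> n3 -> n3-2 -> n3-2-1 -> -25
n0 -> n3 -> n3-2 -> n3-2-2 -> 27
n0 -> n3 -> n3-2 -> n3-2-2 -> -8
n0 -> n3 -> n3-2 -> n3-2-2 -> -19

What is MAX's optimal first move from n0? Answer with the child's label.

n1

n1-1-1 (MIN): min(27, 15, 14) = 14
n1-1-2 (MIN): min(-8, 0, 48) = -8
n1-1-3 (MIN): min(-47, -16) = -47
n1-1-4 (MIN): min(4, 39) = 4
n1-1 (MAX): max(14, -8, -47, 4) = 14
n1-2-1 (MIN): min(2, 4) = 2
n1-2-2 (MIN): min(-40, -1, 44) = -40
n1-2-3 (MIN): min(36, -32) = -32
n1-2 (MAX): max(2, -40, -32) = 2
n1 (MIN): min(14, 2) = 2
n2-1-1 (MIN): min(-43, -7) = -43
n2-1-2 (MIN): min(-32, -42) = -42
n2-1 (MAX): max(-43, -42) = -42
n2-2-1 (MIN): min(30, -2) = -2
n2-2-2 (MIN): min(-50, -39, 2) = -50
n2-2-3 (MIN): min(-47, 1, 44) = -47
n2-2 (MAX): max(-2, -50, -47) = -2
n2 (MIN): min(-42, -2) = -42
n3-1-1 (MIN): min(-45, -27) = -45
n3-1-2 (MIN): min(-4, 17) = -4
n3-1-3 (MIN): min(17, -20, 35) = -20
n3-1 (MAX): max(-45, -4, -20) = -4
n3-2-1 (MIN): min(32, -25) = -25
n3-2-2 (MIN): min(27, -8, -19) = -19
n3-2 (MAX): max(-25, -19) = -19
n3 (MIN): min(-4, -19) = -19
n0 (MAX): max(2, -42, -19) = 2
MAX at n0 wants the highest of {n1=2, n2=-42, n3=-19}, so chooses n1.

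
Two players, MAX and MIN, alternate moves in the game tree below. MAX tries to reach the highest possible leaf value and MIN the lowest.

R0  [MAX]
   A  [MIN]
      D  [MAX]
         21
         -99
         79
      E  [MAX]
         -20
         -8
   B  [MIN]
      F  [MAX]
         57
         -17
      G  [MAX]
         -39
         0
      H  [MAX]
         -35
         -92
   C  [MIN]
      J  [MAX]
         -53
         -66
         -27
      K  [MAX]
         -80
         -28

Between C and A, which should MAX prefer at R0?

J (MAX): max(-53, -66, -27) = -27
K (MAX): max(-80, -28) = -28
C (MIN): min(-27, -28) = -28
D (MAX): max(21, -99, 79) = 79
E (MAX): max(-20, -8) = -8
A (MIN): min(79, -8) = -8
MAX prefers the higher value; C=-28, A=-8. A is better since -8 > -28.

A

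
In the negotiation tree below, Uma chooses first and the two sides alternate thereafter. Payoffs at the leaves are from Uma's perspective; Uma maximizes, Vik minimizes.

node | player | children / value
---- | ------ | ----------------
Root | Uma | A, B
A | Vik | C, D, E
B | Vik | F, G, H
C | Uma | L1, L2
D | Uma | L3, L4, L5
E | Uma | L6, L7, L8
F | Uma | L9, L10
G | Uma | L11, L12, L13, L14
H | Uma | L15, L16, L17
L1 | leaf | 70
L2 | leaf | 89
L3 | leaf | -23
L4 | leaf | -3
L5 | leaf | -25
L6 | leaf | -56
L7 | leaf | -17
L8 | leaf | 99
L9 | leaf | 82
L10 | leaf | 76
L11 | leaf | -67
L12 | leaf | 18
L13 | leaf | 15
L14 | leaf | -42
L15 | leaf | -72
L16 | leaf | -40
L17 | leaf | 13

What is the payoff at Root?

13

C (Uma): max(70, 89) = 89
D (Uma): max(-23, -3, -25) = -3
E (Uma): max(-56, -17, 99) = 99
A (Vik): min(89, -3, 99) = -3
F (Uma): max(82, 76) = 82
G (Uma): max(-67, 18, 15, -42) = 18
H (Uma): max(-72, -40, 13) = 13
B (Vik): min(82, 18, 13) = 13
Root (Uma): max(-3, 13) = 13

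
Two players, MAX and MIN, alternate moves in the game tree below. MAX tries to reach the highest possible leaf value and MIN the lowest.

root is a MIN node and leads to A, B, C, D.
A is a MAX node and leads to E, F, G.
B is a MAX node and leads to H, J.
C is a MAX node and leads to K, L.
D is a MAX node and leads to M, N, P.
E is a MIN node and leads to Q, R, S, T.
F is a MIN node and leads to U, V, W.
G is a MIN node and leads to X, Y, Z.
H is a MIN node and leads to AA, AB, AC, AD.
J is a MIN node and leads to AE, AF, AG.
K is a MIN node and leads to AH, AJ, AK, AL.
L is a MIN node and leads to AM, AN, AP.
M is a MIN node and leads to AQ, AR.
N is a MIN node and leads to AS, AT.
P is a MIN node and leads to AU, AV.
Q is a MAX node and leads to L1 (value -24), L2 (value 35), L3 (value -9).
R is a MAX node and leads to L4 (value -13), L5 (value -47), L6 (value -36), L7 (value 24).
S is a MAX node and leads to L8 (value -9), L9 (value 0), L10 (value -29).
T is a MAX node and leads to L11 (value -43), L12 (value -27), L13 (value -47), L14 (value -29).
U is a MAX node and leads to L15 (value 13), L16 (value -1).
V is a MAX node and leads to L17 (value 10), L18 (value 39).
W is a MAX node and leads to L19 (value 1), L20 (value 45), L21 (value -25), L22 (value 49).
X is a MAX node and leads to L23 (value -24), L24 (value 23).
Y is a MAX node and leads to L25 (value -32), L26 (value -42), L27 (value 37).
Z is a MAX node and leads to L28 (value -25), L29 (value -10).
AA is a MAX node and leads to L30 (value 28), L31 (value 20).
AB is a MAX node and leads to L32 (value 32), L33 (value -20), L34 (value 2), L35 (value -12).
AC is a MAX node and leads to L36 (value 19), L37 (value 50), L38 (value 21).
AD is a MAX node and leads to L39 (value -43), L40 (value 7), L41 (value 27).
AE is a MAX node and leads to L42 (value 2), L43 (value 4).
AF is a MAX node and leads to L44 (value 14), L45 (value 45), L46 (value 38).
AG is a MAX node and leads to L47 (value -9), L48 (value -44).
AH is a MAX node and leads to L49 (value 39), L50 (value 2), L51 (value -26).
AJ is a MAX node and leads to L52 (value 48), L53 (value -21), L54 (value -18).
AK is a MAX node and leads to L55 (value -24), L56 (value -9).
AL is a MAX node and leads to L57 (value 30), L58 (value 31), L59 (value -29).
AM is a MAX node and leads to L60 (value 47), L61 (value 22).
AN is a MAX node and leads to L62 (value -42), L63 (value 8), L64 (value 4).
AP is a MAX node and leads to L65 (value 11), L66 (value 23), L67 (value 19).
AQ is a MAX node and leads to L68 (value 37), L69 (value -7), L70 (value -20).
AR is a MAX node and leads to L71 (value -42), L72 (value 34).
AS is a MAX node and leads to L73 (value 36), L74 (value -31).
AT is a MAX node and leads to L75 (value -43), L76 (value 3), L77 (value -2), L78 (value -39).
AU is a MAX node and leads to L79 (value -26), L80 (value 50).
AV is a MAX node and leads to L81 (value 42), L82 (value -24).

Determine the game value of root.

8

Q (MAX): max(-24, 35, -9) = 35
R (MAX): max(-13, -47, -36, 24) = 24
S (MAX): max(-9, 0, -29) = 0
T (MAX): max(-43, -27, -47, -29) = -27
E (MIN): min(35, 24, 0, -27) = -27
U (MAX): max(13, -1) = 13
V (MAX): max(10, 39) = 39
W (MAX): max(1, 45, -25, 49) = 49
F (MIN): min(13, 39, 49) = 13
X (MAX): max(-24, 23) = 23
Y (MAX): max(-32, -42, 37) = 37
Z (MAX): max(-25, -10) = -10
G (MIN): min(23, 37, -10) = -10
A (MAX): max(-27, 13, -10) = 13
AA (MAX): max(28, 20) = 28
AB (MAX): max(32, -20, 2, -12) = 32
AC (MAX): max(19, 50, 21) = 50
AD (MAX): max(-43, 7, 27) = 27
H (MIN): min(28, 32, 50, 27) = 27
AE (MAX): max(2, 4) = 4
AF (MAX): max(14, 45, 38) = 45
AG (MAX): max(-9, -44) = -9
J (MIN): min(4, 45, -9) = -9
B (MAX): max(27, -9) = 27
AH (MAX): max(39, 2, -26) = 39
AJ (MAX): max(48, -21, -18) = 48
AK (MAX): max(-24, -9) = -9
AL (MAX): max(30, 31, -29) = 31
K (MIN): min(39, 48, -9, 31) = -9
AM (MAX): max(47, 22) = 47
AN (MAX): max(-42, 8, 4) = 8
AP (MAX): max(11, 23, 19) = 23
L (MIN): min(47, 8, 23) = 8
C (MAX): max(-9, 8) = 8
AQ (MAX): max(37, -7, -20) = 37
AR (MAX): max(-42, 34) = 34
M (MIN): min(37, 34) = 34
AS (MAX): max(36, -31) = 36
AT (MAX): max(-43, 3, -2, -39) = 3
N (MIN): min(36, 3) = 3
AU (MAX): max(-26, 50) = 50
AV (MAX): max(42, -24) = 42
P (MIN): min(50, 42) = 42
D (MAX): max(34, 3, 42) = 42
root (MIN): min(13, 27, 8, 42) = 8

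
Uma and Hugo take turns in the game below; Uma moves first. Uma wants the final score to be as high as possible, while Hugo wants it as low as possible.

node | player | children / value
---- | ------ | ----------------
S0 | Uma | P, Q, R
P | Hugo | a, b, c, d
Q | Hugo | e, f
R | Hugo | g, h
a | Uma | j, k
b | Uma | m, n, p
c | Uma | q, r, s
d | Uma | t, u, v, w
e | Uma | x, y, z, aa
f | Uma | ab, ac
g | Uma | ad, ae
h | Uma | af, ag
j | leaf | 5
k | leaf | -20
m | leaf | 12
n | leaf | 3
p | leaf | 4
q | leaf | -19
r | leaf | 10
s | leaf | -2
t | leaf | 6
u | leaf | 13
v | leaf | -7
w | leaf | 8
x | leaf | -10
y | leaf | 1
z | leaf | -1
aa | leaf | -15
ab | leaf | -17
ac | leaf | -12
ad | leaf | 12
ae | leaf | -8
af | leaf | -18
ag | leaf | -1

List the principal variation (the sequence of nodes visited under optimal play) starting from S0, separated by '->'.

a (Uma): max(5, -20) = 5
b (Uma): max(12, 3, 4) = 12
c (Uma): max(-19, 10, -2) = 10
d (Uma): max(6, 13, -7, 8) = 13
P (Hugo): min(5, 12, 10, 13) = 5
e (Uma): max(-10, 1, -1, -15) = 1
f (Uma): max(-17, -12) = -12
Q (Hugo): min(1, -12) = -12
g (Uma): max(12, -8) = 12
h (Uma): max(-18, -1) = -1
R (Hugo): min(12, -1) = -1
S0 (Uma): max(5, -12, -1) = 5
At S0, Uma picks P (highest: 5).
At P, Hugo picks a (lowest: 5).
At a, Uma picks j (highest: 5).
Terminal value 5.

S0 -> P -> a -> j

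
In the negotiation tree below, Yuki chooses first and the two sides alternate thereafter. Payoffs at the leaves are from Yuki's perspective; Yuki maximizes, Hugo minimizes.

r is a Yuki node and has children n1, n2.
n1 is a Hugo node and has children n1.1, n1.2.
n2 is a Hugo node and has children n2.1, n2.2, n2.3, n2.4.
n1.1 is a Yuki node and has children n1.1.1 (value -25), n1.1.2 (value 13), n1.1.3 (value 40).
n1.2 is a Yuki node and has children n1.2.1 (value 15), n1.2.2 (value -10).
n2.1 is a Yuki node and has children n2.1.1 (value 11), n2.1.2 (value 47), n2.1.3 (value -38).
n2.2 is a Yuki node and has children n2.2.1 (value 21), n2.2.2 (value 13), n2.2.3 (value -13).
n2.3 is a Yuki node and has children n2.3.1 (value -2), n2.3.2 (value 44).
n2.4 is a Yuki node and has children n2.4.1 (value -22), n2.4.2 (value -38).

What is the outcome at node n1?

n1.1 (Yuki): max(-25, 13, 40) = 40
n1.2 (Yuki): max(15, -10) = 15
n1 (Hugo): min(40, 15) = 15

15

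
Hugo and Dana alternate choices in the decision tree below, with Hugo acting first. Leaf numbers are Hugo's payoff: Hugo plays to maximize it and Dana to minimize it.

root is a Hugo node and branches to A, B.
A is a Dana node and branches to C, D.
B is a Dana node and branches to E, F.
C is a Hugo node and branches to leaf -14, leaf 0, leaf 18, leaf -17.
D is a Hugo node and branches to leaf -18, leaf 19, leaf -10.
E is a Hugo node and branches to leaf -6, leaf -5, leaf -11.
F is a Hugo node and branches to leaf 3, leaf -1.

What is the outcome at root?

C (Hugo): max(-14, 0, 18, -17) = 18
D (Hugo): max(-18, 19, -10) = 19
A (Dana): min(18, 19) = 18
E (Hugo): max(-6, -5, -11) = -5
F (Hugo): max(3, -1) = 3
B (Dana): min(-5, 3) = -5
root (Hugo): max(18, -5) = 18

18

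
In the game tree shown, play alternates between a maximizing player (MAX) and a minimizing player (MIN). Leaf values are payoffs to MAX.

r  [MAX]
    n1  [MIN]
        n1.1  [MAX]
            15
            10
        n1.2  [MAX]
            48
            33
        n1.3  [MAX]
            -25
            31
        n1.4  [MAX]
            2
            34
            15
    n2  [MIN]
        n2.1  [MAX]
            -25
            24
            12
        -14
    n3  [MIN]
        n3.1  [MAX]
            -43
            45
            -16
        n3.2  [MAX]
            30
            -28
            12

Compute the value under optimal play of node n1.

n1.1 (MAX): max(15, 10) = 15
n1.2 (MAX): max(48, 33) = 48
n1.3 (MAX): max(-25, 31) = 31
n1.4 (MAX): max(2, 34, 15) = 34
n1 (MIN): min(15, 48, 31, 34) = 15

15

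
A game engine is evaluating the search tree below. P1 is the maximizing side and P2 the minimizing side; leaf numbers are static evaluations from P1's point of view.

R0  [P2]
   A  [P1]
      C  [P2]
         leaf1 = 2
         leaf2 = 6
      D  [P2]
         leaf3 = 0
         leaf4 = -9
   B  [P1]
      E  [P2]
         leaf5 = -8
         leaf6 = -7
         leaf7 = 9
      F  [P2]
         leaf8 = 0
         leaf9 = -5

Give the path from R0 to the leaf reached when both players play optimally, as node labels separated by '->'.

R0 -> B -> F -> leaf9

C (P2): min(2, 6) = 2
D (P2): min(0, -9) = -9
A (P1): max(2, -9) = 2
E (P2): min(-8, -7, 9) = -8
F (P2): min(0, -5) = -5
B (P1): max(-8, -5) = -5
R0 (P2): min(2, -5) = -5
At R0, P2 picks B (lowest: -5).
At B, P1 picks F (highest: -5).
At F, P2 picks leaf9 (lowest: -5).
Terminal value -5.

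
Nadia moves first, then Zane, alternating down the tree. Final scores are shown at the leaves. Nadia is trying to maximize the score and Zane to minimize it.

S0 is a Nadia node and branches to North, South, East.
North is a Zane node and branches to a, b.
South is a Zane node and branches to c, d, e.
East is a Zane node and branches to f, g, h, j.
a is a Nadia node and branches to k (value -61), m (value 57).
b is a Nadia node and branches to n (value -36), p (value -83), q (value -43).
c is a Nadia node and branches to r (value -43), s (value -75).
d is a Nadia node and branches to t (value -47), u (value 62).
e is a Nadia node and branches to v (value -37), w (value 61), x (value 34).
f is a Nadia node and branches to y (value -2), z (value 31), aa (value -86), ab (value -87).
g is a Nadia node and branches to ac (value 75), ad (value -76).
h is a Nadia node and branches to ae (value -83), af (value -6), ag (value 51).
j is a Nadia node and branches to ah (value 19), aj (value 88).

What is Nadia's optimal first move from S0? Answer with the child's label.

a (Nadia): max(-61, 57) = 57
b (Nadia): max(-36, -83, -43) = -36
North (Zane): min(57, -36) = -36
c (Nadia): max(-43, -75) = -43
d (Nadia): max(-47, 62) = 62
e (Nadia): max(-37, 61, 34) = 61
South (Zane): min(-43, 62, 61) = -43
f (Nadia): max(-2, 31, -86, -87) = 31
g (Nadia): max(75, -76) = 75
h (Nadia): max(-83, -6, 51) = 51
j (Nadia): max(19, 88) = 88
East (Zane): min(31, 75, 51, 88) = 31
S0 (Nadia): max(-36, -43, 31) = 31
Nadia at S0 wants the highest of {North=-36, South=-43, East=31}, so chooses East.

East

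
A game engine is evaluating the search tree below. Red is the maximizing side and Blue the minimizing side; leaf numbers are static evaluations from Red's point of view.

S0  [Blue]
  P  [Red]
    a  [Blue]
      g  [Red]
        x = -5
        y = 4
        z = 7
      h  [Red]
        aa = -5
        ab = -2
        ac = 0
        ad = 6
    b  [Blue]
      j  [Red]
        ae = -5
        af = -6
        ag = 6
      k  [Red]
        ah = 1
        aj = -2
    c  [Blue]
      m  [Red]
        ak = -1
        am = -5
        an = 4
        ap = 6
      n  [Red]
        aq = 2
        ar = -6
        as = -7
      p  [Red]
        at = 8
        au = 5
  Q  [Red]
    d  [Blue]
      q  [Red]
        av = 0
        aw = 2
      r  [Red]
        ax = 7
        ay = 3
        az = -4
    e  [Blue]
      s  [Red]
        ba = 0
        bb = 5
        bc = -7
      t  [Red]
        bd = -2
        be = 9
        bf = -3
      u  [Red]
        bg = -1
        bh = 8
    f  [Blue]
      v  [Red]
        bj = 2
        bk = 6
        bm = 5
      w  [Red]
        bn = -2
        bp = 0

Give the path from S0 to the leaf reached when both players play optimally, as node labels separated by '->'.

S0 -> Q -> e -> s -> bb

g (Red): max(-5, 4, 7) = 7
h (Red): max(-5, -2, 0, 6) = 6
a (Blue): min(7, 6) = 6
j (Red): max(-5, -6, 6) = 6
k (Red): max(1, -2) = 1
b (Blue): min(6, 1) = 1
m (Red): max(-1, -5, 4, 6) = 6
n (Red): max(2, -6, -7) = 2
p (Red): max(8, 5) = 8
c (Blue): min(6, 2, 8) = 2
P (Red): max(6, 1, 2) = 6
q (Red): max(0, 2) = 2
r (Red): max(7, 3, -4) = 7
d (Blue): min(2, 7) = 2
s (Red): max(0, 5, -7) = 5
t (Red): max(-2, 9, -3) = 9
u (Red): max(-1, 8) = 8
e (Blue): min(5, 9, 8) = 5
v (Red): max(2, 6, 5) = 6
w (Red): max(-2, 0) = 0
f (Blue): min(6, 0) = 0
Q (Red): max(2, 5, 0) = 5
S0 (Blue): min(6, 5) = 5
At S0, Blue picks Q (lowest: 5).
At Q, Red picks e (highest: 5).
At e, Blue picks s (lowest: 5).
At s, Red picks bb (highest: 5).
Terminal value 5.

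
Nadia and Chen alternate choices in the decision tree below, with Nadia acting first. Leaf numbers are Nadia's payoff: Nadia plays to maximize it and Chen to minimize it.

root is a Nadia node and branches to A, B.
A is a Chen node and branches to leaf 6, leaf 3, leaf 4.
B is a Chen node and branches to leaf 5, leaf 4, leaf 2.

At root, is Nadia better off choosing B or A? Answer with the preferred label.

B (Chen): min(5, 4, 2) = 2
A (Chen): min(6, 3, 4) = 3
Nadia prefers the higher value; B=2, A=3. A is better since 3 > 2.

A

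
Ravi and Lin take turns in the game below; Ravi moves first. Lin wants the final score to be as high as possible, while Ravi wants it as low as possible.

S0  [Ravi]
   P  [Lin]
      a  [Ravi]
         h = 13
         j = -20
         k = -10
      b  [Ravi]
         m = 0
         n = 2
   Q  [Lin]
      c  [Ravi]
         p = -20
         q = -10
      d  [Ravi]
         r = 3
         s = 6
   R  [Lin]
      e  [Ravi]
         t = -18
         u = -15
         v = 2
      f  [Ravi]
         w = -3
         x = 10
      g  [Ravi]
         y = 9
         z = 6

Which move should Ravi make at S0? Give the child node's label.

a (Ravi): min(13, -20, -10) = -20
b (Ravi): min(0, 2) = 0
P (Lin): max(-20, 0) = 0
c (Ravi): min(-20, -10) = -20
d (Ravi): min(3, 6) = 3
Q (Lin): max(-20, 3) = 3
e (Ravi): min(-18, -15, 2) = -18
f (Ravi): min(-3, 10) = -3
g (Ravi): min(9, 6) = 6
R (Lin): max(-18, -3, 6) = 6
S0 (Ravi): min(0, 3, 6) = 0
Ravi at S0 wants the lowest of {P=0, Q=3, R=6}, so chooses P.

P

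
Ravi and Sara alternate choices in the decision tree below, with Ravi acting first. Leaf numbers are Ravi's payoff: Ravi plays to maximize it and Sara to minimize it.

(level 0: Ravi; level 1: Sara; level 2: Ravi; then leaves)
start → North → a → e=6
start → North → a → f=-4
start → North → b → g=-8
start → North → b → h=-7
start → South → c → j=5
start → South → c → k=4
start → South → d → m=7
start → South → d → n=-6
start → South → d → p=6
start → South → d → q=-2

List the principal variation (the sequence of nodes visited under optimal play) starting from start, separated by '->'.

start -> South -> c -> j

a (Ravi): max(6, -4) = 6
b (Ravi): max(-8, -7) = -7
North (Sara): min(6, -7) = -7
c (Ravi): max(5, 4) = 5
d (Ravi): max(7, -6, 6, -2) = 7
South (Sara): min(5, 7) = 5
start (Ravi): max(-7, 5) = 5
At start, Ravi picks South (highest: 5).
At South, Sara picks c (lowest: 5).
At c, Ravi picks j (highest: 5).
Terminal value 5.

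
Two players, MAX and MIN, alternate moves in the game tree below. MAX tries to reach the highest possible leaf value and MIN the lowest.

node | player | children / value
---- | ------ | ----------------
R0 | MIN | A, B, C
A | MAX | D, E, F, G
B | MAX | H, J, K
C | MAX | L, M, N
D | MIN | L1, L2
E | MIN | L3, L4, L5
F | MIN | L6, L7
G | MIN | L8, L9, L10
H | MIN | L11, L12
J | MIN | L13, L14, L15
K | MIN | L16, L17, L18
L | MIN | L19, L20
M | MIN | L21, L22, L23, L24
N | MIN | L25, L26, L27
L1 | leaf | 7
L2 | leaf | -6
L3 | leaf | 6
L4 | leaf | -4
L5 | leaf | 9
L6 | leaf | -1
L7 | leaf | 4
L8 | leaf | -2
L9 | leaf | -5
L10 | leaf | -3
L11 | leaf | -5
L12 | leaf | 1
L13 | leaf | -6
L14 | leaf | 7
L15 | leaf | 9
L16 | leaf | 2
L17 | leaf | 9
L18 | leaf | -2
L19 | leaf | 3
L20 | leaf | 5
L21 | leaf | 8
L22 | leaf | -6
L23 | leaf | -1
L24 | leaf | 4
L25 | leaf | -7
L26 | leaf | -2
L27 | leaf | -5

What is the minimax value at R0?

-2

D (MIN): min(7, -6) = -6
E (MIN): min(6, -4, 9) = -4
F (MIN): min(-1, 4) = -1
G (MIN): min(-2, -5, -3) = -5
A (MAX): max(-6, -4, -1, -5) = -1
H (MIN): min(-5, 1) = -5
J (MIN): min(-6, 7, 9) = -6
K (MIN): min(2, 9, -2) = -2
B (MAX): max(-5, -6, -2) = -2
L (MIN): min(3, 5) = 3
M (MIN): min(8, -6, -1, 4) = -6
N (MIN): min(-7, -2, -5) = -7
C (MAX): max(3, -6, -7) = 3
R0 (MIN): min(-1, -2, 3) = -2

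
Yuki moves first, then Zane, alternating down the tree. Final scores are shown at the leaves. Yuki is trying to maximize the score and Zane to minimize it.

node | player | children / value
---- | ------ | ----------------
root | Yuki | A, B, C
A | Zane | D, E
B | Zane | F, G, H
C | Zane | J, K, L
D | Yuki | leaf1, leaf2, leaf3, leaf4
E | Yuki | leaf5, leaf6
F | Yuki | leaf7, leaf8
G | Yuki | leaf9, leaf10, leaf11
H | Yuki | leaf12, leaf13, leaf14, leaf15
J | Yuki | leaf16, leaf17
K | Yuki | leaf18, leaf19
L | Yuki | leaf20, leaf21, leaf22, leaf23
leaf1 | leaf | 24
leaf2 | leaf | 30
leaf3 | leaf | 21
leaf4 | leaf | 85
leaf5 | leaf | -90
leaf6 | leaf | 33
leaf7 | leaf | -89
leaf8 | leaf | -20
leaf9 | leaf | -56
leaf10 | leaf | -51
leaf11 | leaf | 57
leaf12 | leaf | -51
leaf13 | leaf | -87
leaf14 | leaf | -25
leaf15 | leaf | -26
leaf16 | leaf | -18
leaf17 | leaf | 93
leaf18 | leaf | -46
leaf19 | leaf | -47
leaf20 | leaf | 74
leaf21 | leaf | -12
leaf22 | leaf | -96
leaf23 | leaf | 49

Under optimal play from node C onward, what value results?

J (Yuki): max(-18, 93) = 93
K (Yuki): max(-46, -47) = -46
L (Yuki): max(74, -12, -96, 49) = 74
C (Zane): min(93, -46, 74) = -46

-46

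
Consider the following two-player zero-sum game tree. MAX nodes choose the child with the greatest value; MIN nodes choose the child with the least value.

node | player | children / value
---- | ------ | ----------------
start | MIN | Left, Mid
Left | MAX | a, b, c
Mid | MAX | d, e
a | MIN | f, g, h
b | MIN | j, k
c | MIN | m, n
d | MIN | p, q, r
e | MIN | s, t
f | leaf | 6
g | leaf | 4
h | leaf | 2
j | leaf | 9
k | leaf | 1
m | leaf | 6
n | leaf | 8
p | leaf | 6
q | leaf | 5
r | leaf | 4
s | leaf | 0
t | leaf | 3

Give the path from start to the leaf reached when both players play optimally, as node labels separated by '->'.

a (MIN): min(6, 4, 2) = 2
b (MIN): min(9, 1) = 1
c (MIN): min(6, 8) = 6
Left (MAX): max(2, 1, 6) = 6
d (MIN): min(6, 5, 4) = 4
e (MIN): min(0, 3) = 0
Mid (MAX): max(4, 0) = 4
start (MIN): min(6, 4) = 4
At start, MIN picks Mid (lowest: 4).
At Mid, MAX picks d (highest: 4).
At d, MIN picks r (lowest: 4).
Terminal value 4.

start -> Mid -> d -> r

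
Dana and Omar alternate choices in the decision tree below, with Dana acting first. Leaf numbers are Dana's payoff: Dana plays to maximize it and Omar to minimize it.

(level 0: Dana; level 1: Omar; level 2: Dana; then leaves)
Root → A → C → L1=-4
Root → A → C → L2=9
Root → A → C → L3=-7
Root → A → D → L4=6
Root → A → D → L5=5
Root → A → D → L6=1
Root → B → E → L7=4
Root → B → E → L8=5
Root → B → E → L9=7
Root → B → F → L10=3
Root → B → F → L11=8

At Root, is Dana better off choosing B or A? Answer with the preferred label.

B

E (Dana): max(4, 5, 7) = 7
F (Dana): max(3, 8) = 8
B (Omar): min(7, 8) = 7
C (Dana): max(-4, 9, -7) = 9
D (Dana): max(6, 5, 1) = 6
A (Omar): min(9, 6) = 6
Dana prefers the higher value; B=7, A=6. B is better since 7 > 6.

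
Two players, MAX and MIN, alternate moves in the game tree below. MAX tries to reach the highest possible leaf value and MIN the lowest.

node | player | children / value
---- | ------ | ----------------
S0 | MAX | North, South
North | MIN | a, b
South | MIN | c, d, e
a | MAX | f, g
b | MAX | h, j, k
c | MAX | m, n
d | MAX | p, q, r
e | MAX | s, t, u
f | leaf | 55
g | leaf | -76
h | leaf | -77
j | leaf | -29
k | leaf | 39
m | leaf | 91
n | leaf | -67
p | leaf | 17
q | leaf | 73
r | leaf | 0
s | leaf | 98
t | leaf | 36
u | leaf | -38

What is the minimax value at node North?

a (MAX): max(55, -76) = 55
b (MAX): max(-77, -29, 39) = 39
North (MIN): min(55, 39) = 39

39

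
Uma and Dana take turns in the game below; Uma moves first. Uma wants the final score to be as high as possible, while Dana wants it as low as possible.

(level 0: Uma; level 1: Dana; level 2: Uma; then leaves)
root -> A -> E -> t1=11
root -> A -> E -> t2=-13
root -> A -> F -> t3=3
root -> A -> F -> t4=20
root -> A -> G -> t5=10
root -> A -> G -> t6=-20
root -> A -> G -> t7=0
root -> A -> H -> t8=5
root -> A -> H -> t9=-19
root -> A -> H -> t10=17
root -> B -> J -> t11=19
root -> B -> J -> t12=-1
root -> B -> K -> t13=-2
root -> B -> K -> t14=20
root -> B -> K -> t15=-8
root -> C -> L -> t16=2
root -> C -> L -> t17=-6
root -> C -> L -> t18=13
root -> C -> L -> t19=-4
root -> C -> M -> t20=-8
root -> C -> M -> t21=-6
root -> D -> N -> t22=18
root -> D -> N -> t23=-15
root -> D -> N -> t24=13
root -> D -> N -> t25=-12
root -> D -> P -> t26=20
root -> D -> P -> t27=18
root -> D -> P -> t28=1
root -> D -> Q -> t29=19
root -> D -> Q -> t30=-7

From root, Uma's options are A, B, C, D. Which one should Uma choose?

E (Uma): max(11, -13) = 11
F (Uma): max(3, 20) = 20
G (Uma): max(10, -20, 0) = 10
H (Uma): max(5, -19, 17) = 17
A (Dana): min(11, 20, 10, 17) = 10
J (Uma): max(19, -1) = 19
K (Uma): max(-2, 20, -8) = 20
B (Dana): min(19, 20) = 19
L (Uma): max(2, -6, 13, -4) = 13
M (Uma): max(-8, -6) = -6
C (Dana): min(13, -6) = -6
N (Uma): max(18, -15, 13, -12) = 18
P (Uma): max(20, 18, 1) = 20
Q (Uma): max(19, -7) = 19
D (Dana): min(18, 20, 19) = 18
root (Uma): max(10, 19, -6, 18) = 19
Uma at root wants the highest of {A=10, B=19, C=-6, D=18}, so chooses B.

B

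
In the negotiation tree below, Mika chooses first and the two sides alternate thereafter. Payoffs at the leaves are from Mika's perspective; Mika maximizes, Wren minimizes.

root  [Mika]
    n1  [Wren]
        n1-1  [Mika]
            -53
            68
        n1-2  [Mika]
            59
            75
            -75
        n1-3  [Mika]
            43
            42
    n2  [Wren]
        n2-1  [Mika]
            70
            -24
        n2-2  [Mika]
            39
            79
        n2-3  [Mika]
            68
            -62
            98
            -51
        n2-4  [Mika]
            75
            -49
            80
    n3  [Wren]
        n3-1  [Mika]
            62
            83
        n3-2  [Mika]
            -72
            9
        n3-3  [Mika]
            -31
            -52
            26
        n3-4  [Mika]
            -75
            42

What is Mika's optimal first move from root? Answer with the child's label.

n2

n1-1 (Mika): max(-53, 68) = 68
n1-2 (Mika): max(59, 75, -75) = 75
n1-3 (Mika): max(43, 42) = 43
n1 (Wren): min(68, 75, 43) = 43
n2-1 (Mika): max(70, -24) = 70
n2-2 (Mika): max(39, 79) = 79
n2-3 (Mika): max(68, -62, 98, -51) = 98
n2-4 (Mika): max(75, -49, 80) = 80
n2 (Wren): min(70, 79, 98, 80) = 70
n3-1 (Mika): max(62, 83) = 83
n3-2 (Mika): max(-72, 9) = 9
n3-3 (Mika): max(-31, -52, 26) = 26
n3-4 (Mika): max(-75, 42) = 42
n3 (Wren): min(83, 9, 26, 42) = 9
root (Mika): max(43, 70, 9) = 70
Mika at root wants the highest of {n1=43, n2=70, n3=9}, so chooses n2.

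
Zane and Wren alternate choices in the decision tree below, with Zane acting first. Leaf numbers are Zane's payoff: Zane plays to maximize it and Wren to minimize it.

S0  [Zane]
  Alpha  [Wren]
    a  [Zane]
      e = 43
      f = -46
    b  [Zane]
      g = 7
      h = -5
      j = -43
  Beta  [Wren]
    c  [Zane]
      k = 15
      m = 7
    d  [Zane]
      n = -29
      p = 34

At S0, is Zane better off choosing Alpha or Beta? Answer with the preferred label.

Beta

a (Zane): max(43, -46) = 43
b (Zane): max(7, -5, -43) = 7
Alpha (Wren): min(43, 7) = 7
c (Zane): max(15, 7) = 15
d (Zane): max(-29, 34) = 34
Beta (Wren): min(15, 34) = 15
Zane prefers the higher value; Alpha=7, Beta=15. Beta is better since 15 > 7.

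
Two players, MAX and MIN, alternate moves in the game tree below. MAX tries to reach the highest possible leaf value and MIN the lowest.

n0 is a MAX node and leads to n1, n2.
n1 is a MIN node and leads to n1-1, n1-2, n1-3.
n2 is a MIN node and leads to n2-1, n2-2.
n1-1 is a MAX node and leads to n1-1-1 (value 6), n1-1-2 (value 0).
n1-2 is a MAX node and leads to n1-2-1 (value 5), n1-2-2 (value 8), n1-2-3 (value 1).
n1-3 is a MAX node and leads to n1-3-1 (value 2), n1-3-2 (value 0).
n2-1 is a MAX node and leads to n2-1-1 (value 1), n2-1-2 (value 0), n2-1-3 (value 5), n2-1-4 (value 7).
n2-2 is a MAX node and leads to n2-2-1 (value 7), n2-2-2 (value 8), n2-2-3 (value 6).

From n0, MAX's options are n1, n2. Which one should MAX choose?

n1-1 (MAX): max(6, 0) = 6
n1-2 (MAX): max(5, 8, 1) = 8
n1-3 (MAX): max(2, 0) = 2
n1 (MIN): min(6, 8, 2) = 2
n2-1 (MAX): max(1, 0, 5, 7) = 7
n2-2 (MAX): max(7, 8, 6) = 8
n2 (MIN): min(7, 8) = 7
n0 (MAX): max(2, 7) = 7
MAX at n0 wants the highest of {n1=2, n2=7}, so chooses n2.

n2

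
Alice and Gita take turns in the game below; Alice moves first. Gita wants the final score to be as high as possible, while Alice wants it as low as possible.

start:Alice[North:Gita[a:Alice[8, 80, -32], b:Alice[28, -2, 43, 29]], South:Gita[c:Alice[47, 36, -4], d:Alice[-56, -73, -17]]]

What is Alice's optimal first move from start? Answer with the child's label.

a (Alice): min(8, 80, -32) = -32
b (Alice): min(28, -2, 43, 29) = -2
North (Gita): max(-32, -2) = -2
c (Alice): min(47, 36, -4) = -4
d (Alice): min(-56, -73, -17) = -73
South (Gita): max(-4, -73) = -4
start (Alice): min(-2, -4) = -4
Alice at start wants the lowest of {North=-2, South=-4}, so chooses South.

South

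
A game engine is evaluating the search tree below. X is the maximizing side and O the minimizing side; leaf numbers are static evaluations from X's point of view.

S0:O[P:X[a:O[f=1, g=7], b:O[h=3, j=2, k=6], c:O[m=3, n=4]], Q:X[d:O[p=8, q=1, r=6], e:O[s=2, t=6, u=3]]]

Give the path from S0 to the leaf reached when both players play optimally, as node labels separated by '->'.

a (O): min(1, 7) = 1
b (O): min(3, 2, 6) = 2
c (O): min(3, 4) = 3
P (X): max(1, 2, 3) = 3
d (O): min(8, 1, 6) = 1
e (O): min(2, 6, 3) = 2
Q (X): max(1, 2) = 2
S0 (O): min(3, 2) = 2
At S0, O picks Q (lowest: 2).
At Q, X picks e (highest: 2).
At e, O picks s (lowest: 2).
Terminal value 2.

S0 -> Q -> e -> s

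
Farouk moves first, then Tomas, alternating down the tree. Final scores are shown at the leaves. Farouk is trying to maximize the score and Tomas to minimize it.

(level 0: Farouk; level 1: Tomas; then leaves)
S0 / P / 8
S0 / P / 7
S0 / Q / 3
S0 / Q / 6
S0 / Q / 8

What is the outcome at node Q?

Q (Tomas): min(3, 6, 8) = 3

3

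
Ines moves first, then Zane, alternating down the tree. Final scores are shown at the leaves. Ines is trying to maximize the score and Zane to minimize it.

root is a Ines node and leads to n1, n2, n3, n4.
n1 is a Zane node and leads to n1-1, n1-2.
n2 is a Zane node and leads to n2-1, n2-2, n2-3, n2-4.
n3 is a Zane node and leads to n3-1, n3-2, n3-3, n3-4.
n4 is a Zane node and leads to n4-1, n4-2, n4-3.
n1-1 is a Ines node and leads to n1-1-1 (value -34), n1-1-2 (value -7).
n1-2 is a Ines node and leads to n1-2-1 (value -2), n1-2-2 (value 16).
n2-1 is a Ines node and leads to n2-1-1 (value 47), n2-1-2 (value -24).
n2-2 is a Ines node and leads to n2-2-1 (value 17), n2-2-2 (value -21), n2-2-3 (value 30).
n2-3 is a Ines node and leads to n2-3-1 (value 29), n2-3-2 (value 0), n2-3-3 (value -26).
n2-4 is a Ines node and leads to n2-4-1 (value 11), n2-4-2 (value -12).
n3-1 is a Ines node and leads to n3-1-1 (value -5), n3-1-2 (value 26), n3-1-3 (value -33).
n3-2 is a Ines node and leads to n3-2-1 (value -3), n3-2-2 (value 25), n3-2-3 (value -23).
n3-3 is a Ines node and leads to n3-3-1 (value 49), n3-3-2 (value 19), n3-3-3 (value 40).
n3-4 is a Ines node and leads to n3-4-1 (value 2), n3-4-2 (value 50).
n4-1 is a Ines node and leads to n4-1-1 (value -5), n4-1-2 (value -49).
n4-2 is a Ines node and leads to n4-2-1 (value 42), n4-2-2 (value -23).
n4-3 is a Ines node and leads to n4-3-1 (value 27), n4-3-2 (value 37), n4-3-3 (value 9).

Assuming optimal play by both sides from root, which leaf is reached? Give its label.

n3-2-2

n1-1 (Ines): max(-34, -7) = -7
n1-2 (Ines): max(-2, 16) = 16
n1 (Zane): min(-7, 16) = -7
n2-1 (Ines): max(47, -24) = 47
n2-2 (Ines): max(17, -21, 30) = 30
n2-3 (Ines): max(29, 0, -26) = 29
n2-4 (Ines): max(11, -12) = 11
n2 (Zane): min(47, 30, 29, 11) = 11
n3-1 (Ines): max(-5, 26, -33) = 26
n3-2 (Ines): max(-3, 25, -23) = 25
n3-3 (Ines): max(49, 19, 40) = 49
n3-4 (Ines): max(2, 50) = 50
n3 (Zane): min(26, 25, 49, 50) = 25
n4-1 (Ines): max(-5, -49) = -5
n4-2 (Ines): max(42, -23) = 42
n4-3 (Ines): max(27, 37, 9) = 37
n4 (Zane): min(-5, 42, 37) = -5
root (Ines): max(-7, 11, 25, -5) = 25
At root, Ines picks n3 (highest: 25).
At n3, Zane picks n3-2 (lowest: 25).
At n3-2, Ines picks n3-2-2 (highest: 25).
Terminal value 25.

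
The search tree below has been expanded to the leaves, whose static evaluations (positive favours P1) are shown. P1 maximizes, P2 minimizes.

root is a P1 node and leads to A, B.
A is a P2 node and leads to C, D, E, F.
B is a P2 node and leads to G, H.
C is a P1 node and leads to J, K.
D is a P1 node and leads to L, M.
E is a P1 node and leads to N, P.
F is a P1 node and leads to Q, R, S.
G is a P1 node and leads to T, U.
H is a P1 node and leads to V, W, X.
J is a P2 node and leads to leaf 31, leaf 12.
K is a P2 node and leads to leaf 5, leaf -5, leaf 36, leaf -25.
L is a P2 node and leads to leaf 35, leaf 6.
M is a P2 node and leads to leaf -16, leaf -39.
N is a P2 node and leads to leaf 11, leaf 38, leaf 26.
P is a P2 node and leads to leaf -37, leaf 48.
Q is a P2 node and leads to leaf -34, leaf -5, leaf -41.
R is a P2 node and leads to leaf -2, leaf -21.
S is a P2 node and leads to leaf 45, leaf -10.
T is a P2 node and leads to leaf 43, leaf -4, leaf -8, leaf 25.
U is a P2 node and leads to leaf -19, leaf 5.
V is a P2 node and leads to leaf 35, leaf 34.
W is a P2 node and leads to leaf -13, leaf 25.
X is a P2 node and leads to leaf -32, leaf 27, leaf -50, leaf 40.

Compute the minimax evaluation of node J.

12

J (P2): min(31, 12) = 12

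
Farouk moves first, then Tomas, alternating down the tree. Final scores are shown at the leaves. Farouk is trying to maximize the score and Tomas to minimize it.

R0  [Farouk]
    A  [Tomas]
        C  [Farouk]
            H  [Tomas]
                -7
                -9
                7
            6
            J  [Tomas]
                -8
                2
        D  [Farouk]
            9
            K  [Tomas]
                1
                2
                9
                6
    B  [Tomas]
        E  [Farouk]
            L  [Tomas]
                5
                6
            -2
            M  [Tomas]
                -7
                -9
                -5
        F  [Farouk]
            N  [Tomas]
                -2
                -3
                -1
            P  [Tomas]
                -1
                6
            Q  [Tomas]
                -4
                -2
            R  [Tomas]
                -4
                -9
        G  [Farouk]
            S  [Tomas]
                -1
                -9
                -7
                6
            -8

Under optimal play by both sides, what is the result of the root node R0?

H (Tomas): min(-7, -9, 7) = -9
J (Tomas): min(-8, 2) = -8
C (Farouk): max(-9, 6, -8) = 6
K (Tomas): min(1, 2, 9, 6) = 1
D (Farouk): max(9, 1) = 9
A (Tomas): min(6, 9) = 6
L (Tomas): min(5, 6) = 5
M (Tomas): min(-7, -9, -5) = -9
E (Farouk): max(5, -2, -9) = 5
N (Tomas): min(-2, -3, -1) = -3
P (Tomas): min(-1, 6) = -1
Q (Tomas): min(-4, -2) = -4
R (Tomas): min(-4, -9) = -9
F (Farouk): max(-3, -1, -4, -9) = -1
S (Tomas): min(-1, -9, -7, 6) = -9
G (Farouk): max(-9, -8) = -8
B (Tomas): min(5, -1, -8) = -8
R0 (Farouk): max(6, -8) = 6

6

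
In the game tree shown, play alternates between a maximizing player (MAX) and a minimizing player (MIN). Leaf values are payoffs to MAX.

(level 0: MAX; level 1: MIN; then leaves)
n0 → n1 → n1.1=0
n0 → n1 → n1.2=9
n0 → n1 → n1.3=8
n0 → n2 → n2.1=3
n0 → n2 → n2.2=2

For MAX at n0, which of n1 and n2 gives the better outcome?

n1 (MIN): min(0, 9, 8) = 0
n2 (MIN): min(3, 2) = 2
MAX prefers the higher value; n1=0, n2=2. n2 is better since 2 > 0.

n2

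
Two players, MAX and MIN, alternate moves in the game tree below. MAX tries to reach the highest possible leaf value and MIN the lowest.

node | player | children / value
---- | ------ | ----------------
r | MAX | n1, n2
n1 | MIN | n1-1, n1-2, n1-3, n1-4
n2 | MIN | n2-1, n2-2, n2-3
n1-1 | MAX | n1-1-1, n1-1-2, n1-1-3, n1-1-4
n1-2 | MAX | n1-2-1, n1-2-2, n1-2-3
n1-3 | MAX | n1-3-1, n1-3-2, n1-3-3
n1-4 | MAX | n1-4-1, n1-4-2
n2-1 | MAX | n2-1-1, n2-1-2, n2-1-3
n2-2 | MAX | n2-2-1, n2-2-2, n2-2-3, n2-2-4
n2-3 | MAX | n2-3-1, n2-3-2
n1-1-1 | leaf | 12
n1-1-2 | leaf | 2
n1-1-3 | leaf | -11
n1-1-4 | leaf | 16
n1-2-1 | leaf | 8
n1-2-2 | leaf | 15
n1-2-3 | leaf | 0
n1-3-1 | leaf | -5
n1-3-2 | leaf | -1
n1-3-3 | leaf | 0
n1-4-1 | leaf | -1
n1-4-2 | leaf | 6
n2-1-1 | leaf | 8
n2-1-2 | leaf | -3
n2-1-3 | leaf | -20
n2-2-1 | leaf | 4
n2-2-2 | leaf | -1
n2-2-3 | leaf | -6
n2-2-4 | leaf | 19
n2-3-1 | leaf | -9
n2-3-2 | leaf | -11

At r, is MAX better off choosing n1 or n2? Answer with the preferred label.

n1-1 (MAX): max(12, 2, -11, 16) = 16
n1-2 (MAX): max(8, 15, 0) = 15
n1-3 (MAX): max(-5, -1, 0) = 0
n1-4 (MAX): max(-1, 6) = 6
n1 (MIN): min(16, 15, 0, 6) = 0
n2-1 (MAX): max(8, -3, -20) = 8
n2-2 (MAX): max(4, -1, -6, 19) = 19
n2-3 (MAX): max(-9, -11) = -9
n2 (MIN): min(8, 19, -9) = -9
MAX prefers the higher value; n1=0, n2=-9. n1 is better since 0 > -9.

n1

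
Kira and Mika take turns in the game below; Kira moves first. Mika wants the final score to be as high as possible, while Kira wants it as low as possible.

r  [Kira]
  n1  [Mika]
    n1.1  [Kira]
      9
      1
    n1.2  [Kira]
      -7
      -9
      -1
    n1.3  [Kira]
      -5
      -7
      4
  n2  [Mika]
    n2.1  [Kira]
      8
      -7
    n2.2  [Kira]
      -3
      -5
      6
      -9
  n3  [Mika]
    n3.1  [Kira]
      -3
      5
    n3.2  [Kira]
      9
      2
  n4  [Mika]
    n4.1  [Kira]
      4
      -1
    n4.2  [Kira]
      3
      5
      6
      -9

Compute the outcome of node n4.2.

n4.2 (Kira): min(3, 5, 6, -9) = -9

-9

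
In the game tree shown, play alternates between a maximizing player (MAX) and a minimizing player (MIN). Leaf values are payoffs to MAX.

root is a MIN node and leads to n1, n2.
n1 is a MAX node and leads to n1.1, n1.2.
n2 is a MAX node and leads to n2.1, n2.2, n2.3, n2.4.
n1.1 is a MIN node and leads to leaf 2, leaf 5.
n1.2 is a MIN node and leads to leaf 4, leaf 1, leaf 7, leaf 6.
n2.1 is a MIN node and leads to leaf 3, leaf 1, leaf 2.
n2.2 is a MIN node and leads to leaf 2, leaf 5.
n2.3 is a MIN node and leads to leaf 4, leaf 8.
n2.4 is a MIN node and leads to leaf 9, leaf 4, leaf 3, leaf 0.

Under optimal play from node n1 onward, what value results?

2

n1.1 (MIN): min(2, 5) = 2
n1.2 (MIN): min(4, 1, 7, 6) = 1
n1 (MAX): max(2, 1) = 2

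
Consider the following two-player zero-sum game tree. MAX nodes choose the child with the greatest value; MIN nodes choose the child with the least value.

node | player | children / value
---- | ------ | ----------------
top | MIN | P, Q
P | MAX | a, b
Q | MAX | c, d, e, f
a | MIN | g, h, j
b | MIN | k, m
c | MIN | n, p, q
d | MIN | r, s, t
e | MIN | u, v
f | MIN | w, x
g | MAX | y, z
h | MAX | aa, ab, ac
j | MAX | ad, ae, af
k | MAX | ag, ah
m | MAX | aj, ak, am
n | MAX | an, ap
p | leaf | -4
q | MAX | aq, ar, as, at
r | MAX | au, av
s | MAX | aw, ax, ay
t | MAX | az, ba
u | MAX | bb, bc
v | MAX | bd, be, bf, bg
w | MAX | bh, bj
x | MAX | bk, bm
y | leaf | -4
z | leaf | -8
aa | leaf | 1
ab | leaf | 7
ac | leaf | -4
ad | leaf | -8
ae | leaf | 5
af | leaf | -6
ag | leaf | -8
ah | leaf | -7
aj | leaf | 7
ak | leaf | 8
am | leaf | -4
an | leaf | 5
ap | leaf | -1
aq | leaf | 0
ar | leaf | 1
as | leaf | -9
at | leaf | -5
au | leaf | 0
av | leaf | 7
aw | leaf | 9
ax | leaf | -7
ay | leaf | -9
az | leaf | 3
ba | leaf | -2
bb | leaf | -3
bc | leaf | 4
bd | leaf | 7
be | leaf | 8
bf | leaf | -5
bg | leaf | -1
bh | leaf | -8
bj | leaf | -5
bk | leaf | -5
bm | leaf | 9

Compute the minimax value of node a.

g (MAX): max(-4, -8) = -4
h (MAX): max(1, 7, -4) = 7
j (MAX): max(-8, 5, -6) = 5
a (MIN): min(-4, 7, 5) = -4

-4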